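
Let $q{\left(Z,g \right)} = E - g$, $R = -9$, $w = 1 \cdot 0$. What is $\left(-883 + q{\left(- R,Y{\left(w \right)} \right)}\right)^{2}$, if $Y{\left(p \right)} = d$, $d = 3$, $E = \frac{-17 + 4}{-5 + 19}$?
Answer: $\frac{154181889}{196} \approx 7.8664 \cdot 10^{5}$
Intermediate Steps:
$E = - \frac{13}{14} \approx -0.92857$
$w = 0$
$Y{\left(p \right)} = 3$
$q{\left(Z,g \right)} = - \frac{13}{14} - g$
$\left(-883 + q{\left(- R,Y{\left(w \right)} \right)}\right)^{2} = \left(-883 - \frac{55}{14}\right)^{2} = \left(- \frac{12417}{14}\right)^{2} = \frac{154181889}{196}$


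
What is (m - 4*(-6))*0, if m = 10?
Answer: 0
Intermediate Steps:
(m - 4*(-6))*0 = (10 - 4*(-6))*0 = (10 + 24)*0 = 34*0 = 0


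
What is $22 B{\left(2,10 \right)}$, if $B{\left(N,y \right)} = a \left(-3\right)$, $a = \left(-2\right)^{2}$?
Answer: $-264$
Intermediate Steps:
$a = 4$
$B{\left(N,y \right)} = -12$ ($B{\left(N,y \right)} = 4 \left(-3\right) = -12$)
$22 B{\left(2,10 \right)} = 22 \left(-12\right) = -264$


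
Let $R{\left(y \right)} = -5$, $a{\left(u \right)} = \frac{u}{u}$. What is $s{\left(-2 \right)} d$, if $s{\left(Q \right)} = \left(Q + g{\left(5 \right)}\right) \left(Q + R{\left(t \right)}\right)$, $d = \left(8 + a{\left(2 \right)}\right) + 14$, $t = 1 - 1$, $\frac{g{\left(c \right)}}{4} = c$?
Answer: $-2898$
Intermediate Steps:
$a{\left(u \right)} = 1$
$g{\left(c \right)} = 4 c$
$t = 0$ ($t = 1 - 1 = 0$)
$d = 23$ ($d = \left(8 + 1\right) + 14 = 9 + 14 = 23$)
$s{\left(Q \right)} = \left(-5 + Q\right) \left(20 + Q\right)$ ($s{\left(Q \right)} = \left(Q + 4 \cdot 5\right) \left(Q - 5\right) = \left(Q + 20\right) \left(-5 + Q\right) = \left(20 + Q\right) \left(-5 + Q\right) = \left(-5 + Q\right) \left(20 + Q\right)$)
$s{\left(-2 \right)} d = \left(-100 + \left(-2\right)^{2} + 15 \left(-2\right)\right) 23 = \left(-100 + 4 - 30\right) 23 = \left(-126\right) 23 = -2898$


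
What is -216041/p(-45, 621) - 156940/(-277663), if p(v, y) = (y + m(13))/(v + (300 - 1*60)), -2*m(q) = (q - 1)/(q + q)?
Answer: -10137649645207/149382694 ≈ -67864.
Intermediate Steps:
m(q) = -(-1 + q)/(4*q) (m(q) = -(q - 1)/(2*(q + q)) = -(-1 + q)/(2*(2*q)) = -(-1 + q)*1/(2*q)/2 = -(-1 + q)/(4*q))
p(v, y) = (-3/13 + y)/(240 + v) (p(v, y) = (y + (¼)*(1 - 1*13)/13)/(v + (300 - 1*60)) = (y + (¼)*(1/13)*(1 - 13))/(v + (300 - 60)) = (y + (¼)*(1/13)*(-12))/(v + 240) = (y - 3/13)/(240 + v) = (-3/13 + y)/(240 + v))
-216041/p(-45, 621) - 156940/(-277663) = -216041*(240 - 45)/(-3/13 + 621) - 156940/(-277663) = -216041/((8070/13)/195) - 156940*(-1/277663) = -216041/((1/195)*(8070/13)) + 156940/277663 = -216041/538/169 + 156940/277663 = -216041*169/538 + 156940/277663 = -36510929/538 + 156940/277663 = -10137649645207/149382694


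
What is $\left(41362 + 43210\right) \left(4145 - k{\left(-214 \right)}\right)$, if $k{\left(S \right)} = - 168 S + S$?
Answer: $-2671883196$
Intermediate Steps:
$k{\left(S \right)} = - 167 S$
$\left(41362 + 43210\right) \left(4145 - k{\left(-214 \right)}\right) = \left(41362 + 43210\right) \left(4145 - \left(-167\right) \left(-214\right)\right) = 84572 \left(4145 - 35738\right) = 84572 \left(-31593\right) = -2671883196$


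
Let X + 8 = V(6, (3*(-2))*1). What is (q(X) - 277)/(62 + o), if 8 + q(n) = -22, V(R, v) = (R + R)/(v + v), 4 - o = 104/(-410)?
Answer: -62935/13582 ≈ -4.6337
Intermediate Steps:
o = 872/205 (o = 4 - 104/(-410) = 4 - 104*(-1)/410 = 4 - 1*(-52/205) = 4 + 52/205 = 872/205 ≈ 4.2537)
V(R, v) = R/v (V(R, v) = (2*R)/((2*v)) = (2*R)*(1/(2*v)) = R/v)
X = -9 (X = -8 + 6/(((3*(-2))*1)) = -8 + 6/((-6*1)) = -8 + 6/(-6) = -8 + 6*(-⅙) = -8 - 1 = -9)
q(n) = -30 (q(n) = -8 - 22 = -30)
(q(X) - 277)/(62 + o) = (-30 - 277)/(62 + 872/205) = -307/13582/205 = -307*205/13582 = -62935/13582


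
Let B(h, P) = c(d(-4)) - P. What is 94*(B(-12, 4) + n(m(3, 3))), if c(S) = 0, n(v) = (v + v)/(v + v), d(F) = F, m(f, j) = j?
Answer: -282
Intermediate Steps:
n(v) = 1 (n(v) = (2*v)/((2*v)) = (2*v)*(1/(2*v)) = 1)
B(h, P) = -P (B(h, P) = 0 - P = -P)
94*(B(-12, 4) + n(m(3, 3))) = 94*(-1*4 + 1) = 94*(-4 + 1) = 94*(-3) = -282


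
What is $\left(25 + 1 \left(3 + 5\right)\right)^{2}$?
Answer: $1089$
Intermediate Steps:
$\left(25 + 1 \left(3 + 5\right)\right)^{2} = \left(25 + 1 \cdot 8\right)^{2} = \left(25 + 8\right)^{2} = 33^{2} = 1089$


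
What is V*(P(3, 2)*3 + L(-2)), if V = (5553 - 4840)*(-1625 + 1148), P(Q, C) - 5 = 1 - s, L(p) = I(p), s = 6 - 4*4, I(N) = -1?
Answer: -15984747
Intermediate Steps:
s = -10 (s = 6 - 16 = -10)
L(p) = -1
P(Q, C) = 16 (P(Q, C) = 5 + (1 - 1*(-10)) = 5 + (1 + 10) = 5 + 11 = 16)
V = -340101 (V = 713*(-477) = -340101)
V*(P(3, 2)*3 + L(-2)) = -340101*(16*3 - 1) = -340101*(48 - 1) = -340101*47 = -15984747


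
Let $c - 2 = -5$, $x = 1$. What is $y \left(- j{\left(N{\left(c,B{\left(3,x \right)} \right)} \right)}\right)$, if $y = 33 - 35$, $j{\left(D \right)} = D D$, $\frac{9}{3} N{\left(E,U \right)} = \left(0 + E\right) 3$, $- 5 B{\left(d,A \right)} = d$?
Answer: $18$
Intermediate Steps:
$B{\left(d,A \right)} = - \frac{d}{5}$
$c = -3$ ($c = 2 - 5 = -3$)
$N{\left(E,U \right)} = E$ ($N{\left(E,U \right)} = \frac{\left(0 + E\right) 3}{3} = \frac{E 3}{3} = \frac{3 E}{3} = E$)
$j{\left(D \right)} = D^{2}$
$y = -2$
$y \left(- j{\left(N{\left(c,B{\left(3,x \right)} \right)} \right)}\right) = - 2 \left(- \left(-3\right)^{2}\right) = - 2 \left(\left(-1\right) 9\right) = \left(-2\right) \left(-9\right) = 18$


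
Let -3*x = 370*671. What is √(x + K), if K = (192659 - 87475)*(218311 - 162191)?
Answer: √53125589910/3 ≈ 76830.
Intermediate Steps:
x = -248270/3 (x = -370*671/3 = -⅓*248270 = -248270/3 ≈ -82757.)
K = 5902926080 (K = 105184*56120 = 5902926080)
√(x + K) = √(-248270/3 + 5902926080) = √(17708529970/3) = √53125589910/3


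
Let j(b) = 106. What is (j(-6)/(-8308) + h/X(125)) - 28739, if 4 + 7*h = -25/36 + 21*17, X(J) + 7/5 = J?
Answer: -9295894883657/323463672 ≈ -28739.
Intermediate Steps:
X(J) = -7/5 + J
h = 12683/252 (h = -4/7 + (-25/36 + 21*17)/7 = -4/7 + (-25*1/36 + 357)/7 = -4/7 + (-25/36 + 357)/7 = -4/7 + (⅐)*(12827/36) = -4/7 + 12827/252 = 12683/252 ≈ 50.329)
(j(-6)/(-8308) + h/X(125)) - 28739 = (106/(-8308) + 12683/(252*(-7/5 + 125))) - 28739 = (106*(-1/8308) + 12683/(252*(618/5))) - 28739 = (-53/4154 + (12683/252)*(5/618)) - 28739 = (-53/4154 + 63415/155736) - 28739 = 127585951/323463672 - 28739 = -9295894883657/323463672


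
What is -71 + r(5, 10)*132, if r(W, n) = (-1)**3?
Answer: -203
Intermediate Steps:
r(W, n) = -1
-71 + r(5, 10)*132 = -71 - 1*132 = -71 - 132 = -203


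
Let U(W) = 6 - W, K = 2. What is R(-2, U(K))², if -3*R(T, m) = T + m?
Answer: 4/9 ≈ 0.44444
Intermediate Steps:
R(T, m) = -T/3 - m/3 (R(T, m) = -(T + m)/3 = -T/3 - m/3)
R(-2, U(K))² = (-⅓*(-2) - (6 - 1*2)/3)² = (⅔ - (6 - 2)/3)² = (⅔ - ⅓*4)² = (⅔ - 4/3)² = (-⅔)² = 4/9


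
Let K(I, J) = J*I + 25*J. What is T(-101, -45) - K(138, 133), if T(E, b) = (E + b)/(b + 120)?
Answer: -1626071/75 ≈ -21681.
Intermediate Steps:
T(E, b) = (E + b)/(120 + b)
K(I, J) = 25*J + I*J (K(I, J) = I*J + 25*J = 25*J + I*J)
T(-101, -45) - K(138, 133) = (-101 - 45)/(120 - 45) - 133*(25 + 138) = -146/75 - 133*163 = (1/75)*(-146) - 1*21679 = -146/75 - 21679 = -1626071/75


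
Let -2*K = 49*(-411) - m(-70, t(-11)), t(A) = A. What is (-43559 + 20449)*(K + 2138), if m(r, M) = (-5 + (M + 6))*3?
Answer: -281768675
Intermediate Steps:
m(r, M) = 3 + 3*M (m(r, M) = (-5 + (6 + M))*3 = (1 + M)*3 = 3 + 3*M)
K = 20109/2 (K = -(49*(-411) - (3 + 3*(-11)))/2 = -(-20139 - (3 - 33))/2 = -(-20139 - 1*(-30))/2 = -(-20139 + 30)/2 = -½*(-20109) = 20109/2 ≈ 10055.)
(-43559 + 20449)*(K + 2138) = (-43559 + 20449)*(20109/2 + 2138) = -23110*24385/2 = -281768675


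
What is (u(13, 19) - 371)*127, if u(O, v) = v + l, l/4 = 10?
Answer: -39624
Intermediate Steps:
l = 40 (l = 4*10 = 40)
u(O, v) = 40 + v (u(O, v) = v + 40 = 40 + v)
(u(13, 19) - 371)*127 = ((40 + 19) - 371)*127 = (59 - 371)*127 = -312*127 = -39624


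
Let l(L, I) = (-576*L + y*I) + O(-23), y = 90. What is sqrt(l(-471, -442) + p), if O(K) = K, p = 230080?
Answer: sqrt(461573) ≈ 679.39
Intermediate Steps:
l(L, I) = -23 - 576*L + 90*I (l(L, I) = (-576*L + 90*I) - 23 = -23 - 576*L + 90*I)
sqrt(l(-471, -442) + p) = sqrt((-23 - 576*(-471) + 90*(-442)) + 230080) = sqrt((-23 + 271296 - 39780) + 230080) = sqrt(231493 + 230080) = sqrt(461573)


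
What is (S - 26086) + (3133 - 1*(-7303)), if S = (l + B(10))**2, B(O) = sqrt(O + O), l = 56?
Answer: -12494 + 224*sqrt(5) ≈ -11993.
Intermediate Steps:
B(O) = sqrt(2)*sqrt(O) (B(O) = sqrt(2*O) = sqrt(2)*sqrt(O))
S = (56 + 2*sqrt(5))**2 (S = (56 + sqrt(2)*sqrt(10))**2 = (56 + 2*sqrt(5))**2 ≈ 3656.9)
(S - 26086) + (3133 - 1*(-7303)) = ((3156 + 224*sqrt(5)) - 26086) + (3133 - 1*(-7303)) = (-22930 + 224*sqrt(5)) + (3133 + 7303) = (-22930 + 224*sqrt(5)) + 10436 = -12494 + 224*sqrt(5)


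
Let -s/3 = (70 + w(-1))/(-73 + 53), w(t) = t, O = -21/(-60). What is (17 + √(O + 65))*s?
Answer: 3519/20 + 207*√6535/200 ≈ 259.62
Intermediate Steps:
O = 7/20 (O = -21*(-1/60) = 7/20 ≈ 0.35000)
s = 207/20 (s = -3*(70 - 1)/(-73 + 53) = -207/(-20) = -207*(-1)/20 = -3*(-69/20) = 207/20 ≈ 10.350)
(17 + √(O + 65))*s = (17 + √(7/20 + 65))*(207/20) = (17 + √(1307/20))*(207/20) = (17 + √6535/10)*(207/20) = 3519/20 + 207*√6535/200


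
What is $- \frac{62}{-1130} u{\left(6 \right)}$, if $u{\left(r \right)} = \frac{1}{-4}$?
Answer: $- \frac{31}{2260} \approx -0.013717$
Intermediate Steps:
$u{\left(r \right)} = - \frac{1}{4}$
$- \frac{62}{-1130} u{\left(6 \right)} = - \frac{62}{-1130} \left(- \frac{1}{4}\right) = \left(-62\right) \left(- \frac{1}{1130}\right) \left(- \frac{1}{4}\right) = \frac{31}{565} \left(- \frac{1}{4}\right) = - \frac{31}{2260}$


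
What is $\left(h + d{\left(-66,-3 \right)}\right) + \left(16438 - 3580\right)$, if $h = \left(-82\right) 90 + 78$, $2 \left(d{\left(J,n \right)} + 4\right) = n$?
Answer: $\frac{11101}{2} \approx 5550.5$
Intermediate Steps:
$d{\left(J,n \right)} = -4 + \frac{n}{2}$
$h = -7302$ ($h = -7380 + 78 = -7302$)
$\left(h + d{\left(-66,-3 \right)}\right) + \left(16438 - 3580\right) = \left(-7302 + \left(-4 + \frac{1}{2} \left(-3\right)\right)\right) + \left(16438 - 3580\right) = \left(-7302 - \frac{11}{2}\right) + 12858 = - \frac{14615}{2} + 12858 = \frac{11101}{2}$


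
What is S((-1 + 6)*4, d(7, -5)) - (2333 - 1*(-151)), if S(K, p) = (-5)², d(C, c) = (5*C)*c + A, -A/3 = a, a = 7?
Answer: -2459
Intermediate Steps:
A = -21 (A = -3*7 = -21)
d(C, c) = -21 + 5*C*c (d(C, c) = (5*C)*c - 21 = 5*C*c - 21 = -21 + 5*C*c)
S(K, p) = 25
S((-1 + 6)*4, d(7, -5)) - (2333 - 1*(-151)) = 25 - (2333 - 1*(-151)) = 25 - (2333 + 151) = 25 - 1*2484 = 25 - 2484 = -2459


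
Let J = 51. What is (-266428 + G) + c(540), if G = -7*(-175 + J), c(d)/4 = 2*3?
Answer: -265536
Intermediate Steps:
c(d) = 24 (c(d) = 4*(2*3) = 4*6 = 24)
G = 868 (G = -7*(-175 + 51) = -7*(-124) = 868)
(-266428 + G) + c(540) = (-266428 + 868) + 24 = -265560 + 24 = -265536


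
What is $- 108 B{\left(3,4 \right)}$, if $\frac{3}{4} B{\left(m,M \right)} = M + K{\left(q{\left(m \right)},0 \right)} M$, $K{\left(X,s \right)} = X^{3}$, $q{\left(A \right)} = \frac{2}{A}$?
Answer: $- \frac{2240}{3} \approx -746.67$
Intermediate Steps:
$B{\left(m,M \right)} = \frac{4 M}{3} + \frac{32 M}{3 m^{3}}$ ($B{\left(m,M \right)} = \frac{4 \left(M + \left(\frac{2}{m}\right)^{3} M\right)}{3} = \frac{4 \left(M + \frac{8}{m^{3}} M\right)}{3} = \frac{4 \left(M + \frac{8 M}{m^{3}}\right)}{3} = \frac{4 M}{3} + \frac{32 M}{3 m^{3}}$)
$- 108 B{\left(3,4 \right)} = - 108 \cdot \frac{4}{3} \cdot 4 \cdot \frac{1}{27} \left(8 + 3^{3}\right) = - 108 \cdot \frac{4}{3} \cdot 4 \cdot \frac{1}{27} \left(8 + 27\right) = - 108 \cdot \frac{4}{3} \cdot 4 \cdot \frac{1}{27} \cdot 35 = \left(-108\right) \frac{560}{81} = - \frac{2240}{3}$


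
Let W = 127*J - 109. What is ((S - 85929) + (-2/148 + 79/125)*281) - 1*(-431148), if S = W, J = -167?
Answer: 2997691851/9250 ≈ 3.2408e+5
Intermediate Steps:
W = -21318 (W = 127*(-167) - 109 = -21209 - 109 = -21318)
S = -21318
((S - 85929) + (-2/148 + 79/125)*281) - 1*(-431148) = ((-21318 - 85929) + (-2/148 + 79/125)*281) - 1*(-431148) = (-107247 + (-2*1/148 + 79*(1/125))*281) + 431148 = (-107247 + (-1/74 + 79/125)*281) + 431148 = (-107247 + (5721/9250)*281) + 431148 = (-107247 + 1607601/9250) + 431148 = -990427149/9250 + 431148 = 2997691851/9250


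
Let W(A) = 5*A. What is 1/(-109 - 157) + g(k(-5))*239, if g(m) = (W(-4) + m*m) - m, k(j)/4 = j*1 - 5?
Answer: 102989879/266 ≈ 3.8718e+5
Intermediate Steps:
k(j) = -20 + 4*j (k(j) = 4*(j*1 - 5) = 4*(j - 5) = 4*(-5 + j) = -20 + 4*j)
g(m) = -20 + m**2 - m (g(m) = (5*(-4) + m*m) - m = (-20 + m**2) - m = -20 + m**2 - m)
1/(-109 - 157) + g(k(-5))*239 = 1/(-109 - 157) + (-20 + (-20 + 4*(-5))**2 - (-20 + 4*(-5)))*239 = 1/(-266) + (-20 + (-20 - 20)**2 - (-20 - 20))*239 = -1/266 + (-20 + (-40)**2 - 1*(-40))*239 = -1/266 + (-20 + 1600 + 40)*239 = -1/266 + 1620*239 = -1/266 + 387180 = 102989879/266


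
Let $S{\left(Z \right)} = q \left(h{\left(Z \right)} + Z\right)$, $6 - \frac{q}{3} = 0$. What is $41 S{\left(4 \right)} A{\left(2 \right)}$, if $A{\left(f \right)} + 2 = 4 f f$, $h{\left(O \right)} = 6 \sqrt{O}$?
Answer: $165312$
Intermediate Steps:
$q = 18$ ($q = 18 - 0 = 18 + 0 = 18$)
$A{\left(f \right)} = -2 + 4 f^{2}$ ($A{\left(f \right)} = -2 + 4 f f = -2 + 4 f^{2}$)
$S{\left(Z \right)} = 18 Z + 108 \sqrt{Z}$ ($S{\left(Z \right)} = 18 \left(6 \sqrt{Z} + Z\right) = 18 \left(Z + 6 \sqrt{Z}\right) = 18 Z + 108 \sqrt{Z}$)
$41 S{\left(4 \right)} A{\left(2 \right)} = 41 \left(18 \cdot 4 + 108 \sqrt{4}\right) \left(-2 + 4 \cdot 2^{2}\right) = 41 \left(72 + 108 \cdot 2\right) \left(-2 + 4 \cdot 4\right) = 41 \left(72 + 216\right) \left(-2 + 16\right) = 41 \cdot 288 \cdot 14 = 11808 \cdot 14 = 165312$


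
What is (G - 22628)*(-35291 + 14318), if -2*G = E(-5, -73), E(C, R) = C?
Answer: 949049223/2 ≈ 4.7452e+8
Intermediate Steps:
G = 5/2 (G = -½*(-5) = 5/2 ≈ 2.5000)
(G - 22628)*(-35291 + 14318) = (5/2 - 22628)*(-35291 + 14318) = -45251/2*(-20973) = 949049223/2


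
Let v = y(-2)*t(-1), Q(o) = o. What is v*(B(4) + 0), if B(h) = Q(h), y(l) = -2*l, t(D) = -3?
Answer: -48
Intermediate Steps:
B(h) = h
v = -12 (v = -2*(-2)*(-3) = 4*(-3) = -12)
v*(B(4) + 0) = -12*(4 + 0) = -12*4 = -48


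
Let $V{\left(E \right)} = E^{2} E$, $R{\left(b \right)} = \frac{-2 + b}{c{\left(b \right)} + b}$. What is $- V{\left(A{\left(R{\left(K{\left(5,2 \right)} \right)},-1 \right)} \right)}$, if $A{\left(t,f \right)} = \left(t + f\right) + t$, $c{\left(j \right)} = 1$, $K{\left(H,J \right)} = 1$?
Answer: $8$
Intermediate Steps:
$R{\left(b \right)} = \frac{-2 + b}{1 + b}$
$A{\left(t,f \right)} = f + 2 t$ ($A{\left(t,f \right)} = \left(f + t\right) + t = f + 2 t$)
$V{\left(E \right)} = E^{3}$
$- V{\left(A{\left(R{\left(K{\left(5,2 \right)} \right)},-1 \right)} \right)} = - \left(-1 + 2 \frac{-2 + 1}{1 + 1}\right)^{3} = - \left(-1 + 2 \cdot \frac{1}{2} \left(-1\right)\right)^{3} = - \left(-1 + 2 \left(- \frac{1}{2}\right)\right)^{3} = - \left(-1 - 1\right)^{3} = - \left(-2\right)^{3} = \left(-1\right) \left(-8\right) = 8$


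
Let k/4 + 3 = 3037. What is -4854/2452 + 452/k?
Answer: -1806245/929921 ≈ -1.9424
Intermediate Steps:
k = 12136 (k = -12 + 4*3037 = -12 + 12148 = 12136)
-4854/2452 + 452/k = -4854/2452 + 452/12136 = -4854*1/2452 + 452*(1/12136) = -2427/1226 + 113/3034 = -1806245/929921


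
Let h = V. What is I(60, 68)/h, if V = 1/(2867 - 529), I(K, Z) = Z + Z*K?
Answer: 9698024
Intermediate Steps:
I(K, Z) = Z + K*Z
V = 1/2338 ≈ 0.00042772
h = 1/2338 ≈ 0.00042772
I(60, 68)/h = (68*(1 + 60))/(1/2338) = (68*61)*2338 = 4148*2338 = 9698024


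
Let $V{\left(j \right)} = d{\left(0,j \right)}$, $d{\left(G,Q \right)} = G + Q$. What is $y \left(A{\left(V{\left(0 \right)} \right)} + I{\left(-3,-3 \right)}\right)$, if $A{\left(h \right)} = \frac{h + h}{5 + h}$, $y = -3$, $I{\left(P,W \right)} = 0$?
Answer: $0$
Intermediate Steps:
$V{\left(j \right)} = j$ ($V{\left(j \right)} = 0 + j = j$)
$A{\left(h \right)} = \frac{2 h}{5 + h}$
$y \left(A{\left(V{\left(0 \right)} \right)} + I{\left(-3,-3 \right)}\right) = - 3 \left(2 \cdot 0 \frac{1}{5 + 0} + 0\right) = - 3 \left(2 \cdot 0 \cdot \frac{1}{5} + 0\right) = - 3 \left(0 + 0\right) = \left(-3\right) 0 = 0$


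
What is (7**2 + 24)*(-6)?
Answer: -438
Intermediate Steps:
(7**2 + 24)*(-6) = (49 + 24)*(-6) = 73*(-6) = -438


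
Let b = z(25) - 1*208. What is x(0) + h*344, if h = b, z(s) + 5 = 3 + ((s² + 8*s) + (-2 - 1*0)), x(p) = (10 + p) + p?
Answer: 210882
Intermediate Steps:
x(p) = 10 + 2*p
z(s) = -4 + s² + 8*s (z(s) = -5 + (3 + ((s² + 8*s) + (-2 - 1*0))) = -5 + (3 + ((s² + 8*s) + (-2 + 0))) = -5 + (3 + ((s² + 8*s) - 2)) = -5 + (3 + (-2 + s² + 8*s)) = -5 + (1 + s² + 8*s) = -4 + s² + 8*s)
b = 613 (b = (-4 + 25² + 8*25) - 1*208 = (-4 + 625 + 200) - 208 = 821 - 208 = 613)
h = 613
x(0) + h*344 = (10 + 2*0) + 613*344 = (10 + 0) + 210872 = 10 + 210872 = 210882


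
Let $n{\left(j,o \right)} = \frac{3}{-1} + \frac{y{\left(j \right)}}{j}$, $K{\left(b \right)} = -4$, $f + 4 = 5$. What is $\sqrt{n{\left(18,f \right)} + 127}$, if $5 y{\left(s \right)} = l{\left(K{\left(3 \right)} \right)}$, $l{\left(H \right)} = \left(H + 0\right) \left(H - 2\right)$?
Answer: $\frac{2 \sqrt{6990}}{15} \approx 11.147$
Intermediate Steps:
$f = 1$ ($f = -4 + 5 = 1$)
$l{\left(H \right)} = H \left(-2 + H\right)$
$y{\left(s \right)} = \frac{24}{5}$ ($y{\left(s \right)} = \frac{\left(-4\right) \left(-2 - 4\right)}{5} = \frac{\left(-4\right) \left(-6\right)}{5} = \frac{1}{5} \cdot 24 = \frac{24}{5}$)
$n{\left(j,o \right)} = -3 + \frac{24}{5 j}$ ($n{\left(j,o \right)} = \frac{3}{-1} + \frac{24}{5 j} = 3 \left(-1\right) + \frac{24}{5 j} = -3 + \frac{24}{5 j}$)
$\sqrt{n{\left(18,f \right)} + 127} = \sqrt{\left(-3 + \frac{24}{5 \cdot 18}\right) + 127} = \sqrt{\left(-3 + \frac{24}{5} \cdot \frac{1}{18}\right) + 127} = \sqrt{\left(-3 + \frac{4}{15}\right) + 127} = \sqrt{- \frac{41}{15} + 127} = \sqrt{\frac{1864}{15}} = \frac{2 \sqrt{6990}}{15}$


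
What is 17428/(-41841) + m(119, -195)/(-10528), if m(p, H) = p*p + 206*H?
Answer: 904760585/440502048 ≈ 2.0539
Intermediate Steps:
m(p, H) = p² + 206*H
17428/(-41841) + m(119, -195)/(-10528) = 17428/(-41841) + (119² + 206*(-195))/(-10528) = 17428*(-1/41841) + (14161 - 40170)*(-1/10528) = -17428/41841 - 26009*(-1/10528) = -17428/41841 + 26009/10528 = 904760585/440502048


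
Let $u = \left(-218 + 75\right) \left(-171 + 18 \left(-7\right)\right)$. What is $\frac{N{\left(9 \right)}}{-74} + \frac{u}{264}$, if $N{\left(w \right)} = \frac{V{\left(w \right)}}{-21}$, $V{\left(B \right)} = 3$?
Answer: $\frac{333337}{2072} \approx 160.88$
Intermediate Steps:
$u = 42471$ ($u = - 143 \left(-171 - 126\right) = \left(-143\right) \left(-297\right) = 42471$)
$N{\left(w \right)} = - \frac{1}{7}$ ($N{\left(w \right)} = \frac{3}{-21} = 3 \left(- \frac{1}{21}\right) = - \frac{1}{7}$)
$\frac{N{\left(9 \right)}}{-74} + \frac{u}{264} = - \frac{1}{7 \left(-74\right)} + \frac{42471}{264} = \left(- \frac{1}{7}\right) \left(- \frac{1}{74}\right) + 42471 \cdot \frac{1}{264} = \frac{1}{518} + \frac{1287}{8} = \frac{333337}{2072}$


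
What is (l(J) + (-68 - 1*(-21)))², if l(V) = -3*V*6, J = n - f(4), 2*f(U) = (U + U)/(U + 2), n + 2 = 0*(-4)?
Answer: 1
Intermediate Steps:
n = -2 (n = -2 + 0*(-4) = -2 + 0 = -2)
f(U) = U/(2 + U) (f(U) = ((U + U)/(U + 2))/2 = ((2*U)/(2 + U))/2 = (2*U/(2 + U))/2 = U/(2 + U))
J = -8/3 (J = -2 - 4/(2 + 4) = -2 - 4/6 = -2 - 1*⅔ = -2 - ⅔ = -8/3 ≈ -2.6667)
l(V) = -18*V
(l(J) + (-68 - 1*(-21)))² = (-18*(-8/3) + (-68 - 1*(-21)))² = (48 + (-68 + 21))² = (48 - 47)² = 1² = 1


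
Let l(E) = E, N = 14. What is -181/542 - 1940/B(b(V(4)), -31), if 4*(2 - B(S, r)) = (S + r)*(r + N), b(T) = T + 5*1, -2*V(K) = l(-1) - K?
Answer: 8270117/424386 ≈ 19.487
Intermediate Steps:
V(K) = ½ + K/2 (V(K) = -(-1 - K)/2 = ½ + K/2)
b(T) = 5 + T (b(T) = T + 5 = 5 + T)
B(S, r) = 2 - (14 + r)*(S + r)/4 (B(S, r) = 2 - (S + r)*(r + 14)/4 = 2 - (S + r)*(14 + r)/4 = 2 - (14 + r)*(S + r)/4)
-181/542 - 1940/B(b(V(4)), -31) = -181/542 - 1940/(2 - 7*(5 + (½ + (½)*4))/2 - 7/2*(-31) - ¼*(-31)² - ¼*(5 + (½ + (½)*4))*(-31)) = -181*1/542 - 1940/(2 - 7*(5 + (½ + 2))/2 + 217/2 - ¼*961 - ¼*(5 + (½ + 2))*(-31)) = -181/542 - 1940/(2 - 7*(5 + 5/2)/2 + 217/2 - 961/4 - ¼*(5 + 5/2)*(-31)) = -181/542 - 1940/(2 - 7/2*15/2 + 217/2 - 961/4 - ¼*15/2*(-31)) = -181/542 - 1940/(2 - 105/4 + 217/2 - 961/4 + 465/8) = -181/542 - 1940/(-783/8) = -181/542 - 1940*(-8/783) = -181/542 + 15520/783 = 8270117/424386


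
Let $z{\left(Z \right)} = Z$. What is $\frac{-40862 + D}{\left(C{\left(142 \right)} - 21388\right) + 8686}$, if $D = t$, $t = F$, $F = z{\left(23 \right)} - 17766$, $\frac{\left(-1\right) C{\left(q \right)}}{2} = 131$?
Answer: $\frac{58605}{12964} \approx 4.5206$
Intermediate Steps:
$C{\left(q \right)} = -262$ ($C{\left(q \right)} = \left(-2\right) 131 = -262$)
$F = -17743$ ($F = 23 - 17766 = -17743$)
$t = -17743$
$D = -17743$
$\frac{-40862 + D}{\left(C{\left(142 \right)} - 21388\right) + 8686} = \frac{-40862 - 17743}{\left(-262 - 21388\right) + 8686} = - \frac{58605}{-21650 + 8686} = - \frac{58605}{-12964} = \left(-58605\right) \left(- \frac{1}{12964}\right) = \frac{58605}{12964}$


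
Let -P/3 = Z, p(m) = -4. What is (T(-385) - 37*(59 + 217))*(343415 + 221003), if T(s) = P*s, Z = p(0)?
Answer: -8371447776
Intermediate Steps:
Z = -4
P = 12 (P = -3*(-4) = 12)
T(s) = 12*s
(T(-385) - 37*(59 + 217))*(343415 + 221003) = (12*(-385) - 37*(59 + 217))*(343415 + 221003) = (-4620 - 37*276)*564418 = (-4620 - 10212)*564418 = -14832*564418 = -8371447776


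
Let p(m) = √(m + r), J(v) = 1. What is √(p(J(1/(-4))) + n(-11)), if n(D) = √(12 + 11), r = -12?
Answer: √(√23 + I*√11) ≈ 2.3051 + 0.71942*I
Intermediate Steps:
p(m) = √(-12 + m) (p(m) = √(m - 12) = √(-12 + m))
n(D) = √23
√(p(J(1/(-4))) + n(-11)) = √(√(-12 + 1) + √23) = √(√(-11) + √23) = √(I*√11 + √23) = √(√23 + I*√11)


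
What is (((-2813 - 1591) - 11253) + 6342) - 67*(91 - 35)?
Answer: -13067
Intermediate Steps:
(((-2813 - 1591) - 11253) + 6342) - 67*(91 - 35) = ((-4404 - 11253) + 6342) - 67*56 = (-15657 + 6342) - 3752 = -9315 - 3752 = -13067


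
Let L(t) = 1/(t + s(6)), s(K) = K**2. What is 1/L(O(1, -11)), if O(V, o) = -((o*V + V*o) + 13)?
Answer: 45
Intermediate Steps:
O(V, o) = -13 - 2*V*o (O(V, o) = -((V*o + V*o) + 13) = -(2*V*o + 13) = -(13 + 2*V*o) = -13 - 2*V*o)
L(t) = 1/(36 + t) (L(t) = 1/(t + 6**2) = 1/(t + 36) = 1/(36 + t))
1/L(O(1, -11)) = 1/(1/(36 + (-13 - 2*1*(-11)))) = 1/(1/(36 + (-13 + 22))) = 1/(1/(36 + 9)) = 1/(1/45) = 45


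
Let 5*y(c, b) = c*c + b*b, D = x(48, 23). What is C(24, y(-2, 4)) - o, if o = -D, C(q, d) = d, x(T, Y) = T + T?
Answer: 100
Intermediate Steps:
x(T, Y) = 2*T
D = 96 (D = 2*48 = 96)
y(c, b) = b²/5 + c²/5 (y(c, b) = (c*c + b*b)/5 = (c² + b²)/5 = (b² + c²)/5 = b²/5 + c²/5)
o = -96 (o = -1*96 = -96)
C(24, y(-2, 4)) - o = ((⅕)*4² + (⅕)*(-2)²) - 1*(-96) = ((⅕)*16 + (⅕)*4) + 96 = (16/5 + ⅘) + 96 = 4 + 96 = 100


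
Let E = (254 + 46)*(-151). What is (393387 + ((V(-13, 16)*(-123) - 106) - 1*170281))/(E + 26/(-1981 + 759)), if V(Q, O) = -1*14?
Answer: -10561934/2129101 ≈ -4.9607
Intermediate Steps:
V(Q, O) = -14
E = -45300 (E = 300*(-151) = -45300)
(393387 + ((V(-13, 16)*(-123) - 106) - 1*170281))/(E + 26/(-1981 + 759)) = (393387 + ((-14*(-123) - 106) - 1*170281))/(-45300 + 26/(-1981 + 759)) = (393387 + ((1722 - 106) - 170281))/(-45300 + 26/(-1222)) = (393387 + (1616 - 170281))/(-45300 + 26*(-1/1222)) = (393387 - 168665)/(-45300 - 1/47) = 224722/(-2129101/47) = 224722*(-47/2129101) = -10561934/2129101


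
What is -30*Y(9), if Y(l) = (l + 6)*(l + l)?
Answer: -8100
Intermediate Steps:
Y(l) = 2*l*(6 + l) (Y(l) = (6 + l)*(2*l) = 2*l*(6 + l))
-30*Y(9) = -60*9*(6 + 9) = -60*9*15 = -30*270 = -8100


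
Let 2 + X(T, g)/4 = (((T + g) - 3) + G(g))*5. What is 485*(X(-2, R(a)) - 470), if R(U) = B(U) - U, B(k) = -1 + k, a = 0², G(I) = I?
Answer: -299730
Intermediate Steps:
a = 0
R(U) = -1 (R(U) = (-1 + U) - U = -1)
X(T, g) = -68 + 20*T + 40*g (X(T, g) = -8 + 4*((((T + g) - 3) + g)*5) = -8 + 4*(((-3 + T + g) + g)*5) = -8 + 4*((-3 + T + 2*g)*5) = -8 + 4*(-15 + 5*T + 10*g) = -8 + (-60 + 20*T + 40*g) = -68 + 20*T + 40*g)
485*(X(-2, R(a)) - 470) = 485*((-68 + 20*(-2) + 40*(-1)) - 470) = 485*((-68 - 40 - 40) - 470) = 485*(-148 - 470) = 485*(-618) = -299730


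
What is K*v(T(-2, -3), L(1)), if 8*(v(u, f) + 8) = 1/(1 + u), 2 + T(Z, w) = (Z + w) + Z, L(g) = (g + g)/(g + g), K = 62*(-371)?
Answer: 5900013/32 ≈ 1.8438e+5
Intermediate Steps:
K = -23002
L(g) = 1 (L(g) = (2*g)/((2*g)) = (2*g)*(1/(2*g)) = 1)
T(Z, w) = -2 + w + 2*Z (T(Z, w) = -2 + ((Z + w) + Z) = -2 + (w + 2*Z) = -2 + w + 2*Z)
v(u, f) = -8 + 1/(8*(1 + u))
K*v(T(-2, -3), L(1)) = -11501*(-63 - 64*(-2 - 3 + 2*(-2)))/(4*(1 + (-2 - 3 + 2*(-2)))) = -11501*(-63 - 64*(-2 - 3 - 4))/(4*(1 + (-2 - 3 - 4))) = -11501*(-63 - 64*(-9))/(4*(1 - 9)) = -11501*(-63 + 576)/(4*(-8)) = -11501*(-1)*513/(4*8) = -23002*(-513/64) = 5900013/32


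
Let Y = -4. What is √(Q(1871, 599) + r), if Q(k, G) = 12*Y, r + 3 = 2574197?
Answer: √2574146 ≈ 1604.4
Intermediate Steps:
r = 2574194 (r = -3 + 2574197 = 2574194)
Q(k, G) = -48 (Q(k, G) = 12*(-4) = -48)
√(Q(1871, 599) + r) = √(-48 + 2574194) = √2574146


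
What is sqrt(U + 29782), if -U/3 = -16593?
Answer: sqrt(79561) ≈ 282.07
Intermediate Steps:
U = 49779 (U = -3*(-16593) = 49779)
sqrt(U + 29782) = sqrt(49779 + 29782) = sqrt(79561)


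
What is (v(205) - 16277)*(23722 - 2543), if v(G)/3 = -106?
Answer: -351465505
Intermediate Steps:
v(G) = -318 (v(G) = 3*(-106) = -318)
(v(205) - 16277)*(23722 - 2543) = (-318 - 16277)*(23722 - 2543) = -16595*21179 = -351465505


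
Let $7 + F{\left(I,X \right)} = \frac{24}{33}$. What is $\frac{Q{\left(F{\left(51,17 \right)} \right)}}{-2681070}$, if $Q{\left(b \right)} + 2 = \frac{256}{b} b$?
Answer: $- \frac{127}{1340535} \approx -9.4738 \cdot 10^{-5}$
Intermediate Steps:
$F{\left(I,X \right)} = - \frac{69}{11}$ ($F{\left(I,X \right)} = -7 + \frac{24}{33} = -7 + 24 \cdot \frac{1}{33} = -7 + \frac{8}{11} = - \frac{69}{11}$)
$Q{\left(b \right)} = 254$ ($Q{\left(b \right)} = -2 + \frac{256}{b} b = -2 + 256 = 254$)
$\frac{Q{\left(F{\left(51,17 \right)} \right)}}{-2681070} = \frac{254}{-2681070} = 254 \left(- \frac{1}{2681070}\right) = - \frac{127}{1340535}$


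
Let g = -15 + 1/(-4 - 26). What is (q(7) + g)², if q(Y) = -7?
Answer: 436921/900 ≈ 485.47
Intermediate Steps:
g = -451/30 (g = -15 + 1/(-30) = -15 - 1/30 = -451/30 ≈ -15.033)
(q(7) + g)² = (-7 - 451/30)² = (-661/30)² = 436921/900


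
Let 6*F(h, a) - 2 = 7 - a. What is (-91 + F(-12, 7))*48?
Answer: -4352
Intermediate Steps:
F(h, a) = 3/2 - a/6 (F(h, a) = ⅓ + (7 - a)/6 = ⅓ + (7/6 - a/6) = 3/2 - a/6)
(-91 + F(-12, 7))*48 = (-91 + (3/2 - ⅙*7))*48 = (-91 + (3/2 - 7/6))*48 = (-91 + ⅓)*48 = -272/3*48 = -4352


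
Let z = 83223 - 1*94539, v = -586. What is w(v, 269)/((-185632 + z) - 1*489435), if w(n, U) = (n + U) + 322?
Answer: -5/686383 ≈ -7.2846e-6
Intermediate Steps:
w(n, U) = 322 + U + n (w(n, U) = (U + n) + 322 = 322 + U + n)
z = -11316 (z = 83223 - 94539 = -11316)
w(v, 269)/((-185632 + z) - 1*489435) = (322 + 269 - 586)/((-185632 - 11316) - 1*489435) = 5/(-196948 - 489435) = 5/(-686383) = 5*(-1/686383) = -5/686383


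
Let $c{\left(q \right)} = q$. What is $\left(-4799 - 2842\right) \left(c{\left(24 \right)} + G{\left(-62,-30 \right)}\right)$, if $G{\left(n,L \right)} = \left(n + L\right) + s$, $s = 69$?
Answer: $-7641$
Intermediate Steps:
$G{\left(n,L \right)} = 69 + L + n$ ($G{\left(n,L \right)} = \left(n + L\right) + 69 = \left(L + n\right) + 69 = 69 + L + n$)
$\left(-4799 - 2842\right) \left(c{\left(24 \right)} + G{\left(-62,-30 \right)}\right) = \left(-4799 - 2842\right) \left(24 - 23\right) = - 7641 \left(24 - 23\right) = \left(-7641\right) 1 = -7641$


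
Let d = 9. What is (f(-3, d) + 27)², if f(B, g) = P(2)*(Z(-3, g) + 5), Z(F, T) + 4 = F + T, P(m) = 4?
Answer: 3025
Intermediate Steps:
Z(F, T) = -4 + F + T (Z(F, T) = -4 + (F + T) = -4 + F + T)
f(B, g) = -8 + 4*g (f(B, g) = 4*((-4 - 3 + g) + 5) = 4*((-7 + g) + 5) = 4*(-2 + g) = -8 + 4*g)
(f(-3, d) + 27)² = ((-8 + 4*9) + 27)² = ((-8 + 36) + 27)² = (28 + 27)² = 55² = 3025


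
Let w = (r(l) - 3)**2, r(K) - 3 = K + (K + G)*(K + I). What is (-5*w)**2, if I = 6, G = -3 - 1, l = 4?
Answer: 6400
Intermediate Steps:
G = -4
r(K) = 3 + K + (-4 + K)*(6 + K) (r(K) = 3 + (K + (K - 4)*(K + 6)) = 3 + (K + (-4 + K)*(6 + K)) = 3 + K + (-4 + K)*(6 + K))
w = 16 (w = ((-21 + 4**2 + 3*4) - 3)**2 = ((-21 + 16 + 12) - 3)**2 = (7 - 3)**2 = 4**2 = 16)
(-5*w)**2 = (-5*16)**2 = (-80)**2 = 6400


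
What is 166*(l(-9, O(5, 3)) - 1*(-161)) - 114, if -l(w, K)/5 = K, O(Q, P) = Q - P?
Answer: 24952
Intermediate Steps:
l(w, K) = -5*K
166*(l(-9, O(5, 3)) - 1*(-161)) - 114 = 166*(-5*(5 - 1*3) - 1*(-161)) - 114 = 166*(-5*(5 - 3) + 161) - 114 = 166*(-5*2 + 161) - 114 = 166*(-10 + 161) - 114 = 166*151 - 114 = 25066 - 114 = 24952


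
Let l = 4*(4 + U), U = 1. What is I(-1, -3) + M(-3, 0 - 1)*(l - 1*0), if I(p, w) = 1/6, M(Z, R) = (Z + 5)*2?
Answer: 481/6 ≈ 80.167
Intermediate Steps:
l = 20 (l = 4*(4 + 1) = 4*5 = 20)
M(Z, R) = 10 + 2*Z (M(Z, R) = (5 + Z)*2 = 10 + 2*Z)
I(p, w) = 1/6 (I(p, w) = 1*(1/6) = 1/6)
I(-1, -3) + M(-3, 0 - 1)*(l - 1*0) = 1/6 + (10 + 2*(-3))*(20 - 1*0) = 1/6 + (10 - 6)*(20 + 0) = 1/6 + 4*20 = 1/6 + 80 = 481/6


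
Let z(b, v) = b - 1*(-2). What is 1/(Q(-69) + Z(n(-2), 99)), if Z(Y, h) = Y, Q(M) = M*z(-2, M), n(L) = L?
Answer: -½ ≈ -0.50000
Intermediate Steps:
z(b, v) = 2 + b (z(b, v) = b + 2 = 2 + b)
Q(M) = 0 (Q(M) = M*(2 - 2) = M*0 = 0)
1/(Q(-69) + Z(n(-2), 99)) = 1/(0 - 2) = 1/(-2) = -½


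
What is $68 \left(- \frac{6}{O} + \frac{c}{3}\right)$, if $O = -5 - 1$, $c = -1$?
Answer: $\frac{136}{3} \approx 45.333$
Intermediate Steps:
$O = -6$
$68 \left(- \frac{6}{O} + \frac{c}{3}\right) = 68 \left(- \frac{6}{-6} - \frac{1}{3}\right) = 68 \left(\left(-6\right) \left(- \frac{1}{6}\right) - \frac{1}{3}\right) = 68 \left(1 - \frac{1}{3}\right) = 68 \cdot \frac{2}{3} = \frac{136}{3}$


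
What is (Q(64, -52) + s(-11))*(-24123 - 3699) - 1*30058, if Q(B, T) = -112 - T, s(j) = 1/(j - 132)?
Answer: 234442288/143 ≈ 1.6395e+6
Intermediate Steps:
s(j) = 1/(-132 + j)
(Q(64, -52) + s(-11))*(-24123 - 3699) - 1*30058 = ((-112 - 1*(-52)) + 1/(-132 - 11))*(-24123 - 3699) - 1*30058 = ((-112 + 52) + 1/(-143))*(-27822) - 30058 = (-60 - 1/143)*(-27822) - 30058 = -8581/143*(-27822) - 30058 = 238740582/143 - 30058 = 234442288/143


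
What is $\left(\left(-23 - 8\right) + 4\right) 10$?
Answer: $-270$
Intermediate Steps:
$\left(\left(-23 - 8\right) + 4\right) 10 = \left(-31 + 4\right) 10 = \left(-27\right) 10 = -270$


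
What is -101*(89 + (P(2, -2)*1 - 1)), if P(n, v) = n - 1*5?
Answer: -8585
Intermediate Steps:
P(n, v) = -5 + n (P(n, v) = n - 5 = -5 + n)
-101*(89 + (P(2, -2)*1 - 1)) = -101*(89 + ((-5 + 2)*1 - 1)) = -101*(89 + (-3*1 - 1)) = -101*(89 + (-3 - 1)) = -101*(89 - 4) = -101*85 = -8585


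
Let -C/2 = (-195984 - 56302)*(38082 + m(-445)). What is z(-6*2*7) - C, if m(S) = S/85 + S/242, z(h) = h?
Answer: -39518141022858/2057 ≈ -1.9212e+10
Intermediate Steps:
m(S) = 327*S/20570 (m(S) = S*(1/85) + S*(1/242) = S/85 + S/242 = 327*S/20570)
C = 39518140850070/2057 (C = -2*(-195984 - 56302)*(38082 + (327/20570)*(-445)) = -(-504572)*(38082 - 29103/4114) = -(-504572)*156640245/4114 = -2*(-19759070425035/2057) = 39518140850070/2057 ≈ 1.9212e+10)
z(-6*2*7) - C = -6*2*7 - 1*39518140850070/2057 = -12*7 - 39518140850070/2057 = -84 - 39518140850070/2057 = -39518141022858/2057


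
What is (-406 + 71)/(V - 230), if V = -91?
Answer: 335/321 ≈ 1.0436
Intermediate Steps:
(-406 + 71)/(V - 230) = (-406 + 71)/(-91 - 230) = -335/(-321) = -335*(-1/321) = 335/321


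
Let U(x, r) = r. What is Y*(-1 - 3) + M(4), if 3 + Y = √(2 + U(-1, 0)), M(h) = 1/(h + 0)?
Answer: 49/4 - 4*√2 ≈ 6.5931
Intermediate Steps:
M(h) = 1/h
Y = -3 + √2 (Y = -3 + √(2 + 0) = -3 + √2 ≈ -1.5858)
Y*(-1 - 3) + M(4) = (-3 + √2)*(-1 - 3) + 1/4 = (-3 + √2)*(-4) + ¼ = (12 - 4*√2) + ¼ = 49/4 - 4*√2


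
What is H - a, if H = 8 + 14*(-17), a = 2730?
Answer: -2960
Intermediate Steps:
H = -230 (H = 8 - 238 = -230)
H - a = -230 - 1*2730 = -230 - 2730 = -2960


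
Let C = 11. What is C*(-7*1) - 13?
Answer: -90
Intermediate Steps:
C*(-7*1) - 13 = 11*(-7*1) - 13 = 11*(-7) - 13 = -77 - 13 = -90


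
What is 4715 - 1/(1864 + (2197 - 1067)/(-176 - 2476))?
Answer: 11651230459/2471099 ≈ 4715.0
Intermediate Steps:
4715 - 1/(1864 + (2197 - 1067)/(-176 - 2476)) = 4715 - 1/(1864 + 1130/(-2652)) = 4715 - 1/(1864 + 1130*(-1/2652)) = 4715 - 1/(1864 - 565/1326) = 4715 - 1/2471099/1326 = 4715 - 1*1326/2471099 = 4715 - 1326/2471099 = 11651230459/2471099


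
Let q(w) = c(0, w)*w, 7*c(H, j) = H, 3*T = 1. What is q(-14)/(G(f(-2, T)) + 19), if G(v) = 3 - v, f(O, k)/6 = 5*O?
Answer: 0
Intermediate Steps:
T = ⅓ (T = (⅓)*1 = ⅓ ≈ 0.33333)
c(H, j) = H/7
f(O, k) = 30*O (f(O, k) = 6*(5*O) = 30*O)
q(w) = 0 (q(w) = ((⅐)*0)*w = 0*w = 0)
q(-14)/(G(f(-2, T)) + 19) = 0/((3 - 30*(-2)) + 19) = 0/((3 - 1*(-60)) + 19) = 0/((3 + 60) + 19) = 0/(63 + 19) = 0/82 = (1/82)*0 = 0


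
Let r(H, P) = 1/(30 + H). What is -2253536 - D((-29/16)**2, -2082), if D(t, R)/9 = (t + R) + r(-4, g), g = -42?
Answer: -7437507293/3328 ≈ -2.2348e+6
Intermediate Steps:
D(t, R) = 9/26 + 9*R + 9*t (D(t, R) = 9*((t + R) + 1/(30 - 4)) = 9*((R + t) + 1/26) = 9*(1/26 + R + t) = 9/26 + 9*R + 9*t)
-2253536 - D((-29/16)**2, -2082) = -2253536 - (9/26 + 9*(-2082) + 9*(-29/16)**2) = -2253536 - (9/26 - 18738 + 9*(-29*1/16)**2) = -2253536 - (9/26 - 18738 + 9*(-29/16)**2) = -2253536 - (9/26 - 18738 + 9*(841/256)) = -2253536 - (9/26 - 18738 + 7569/256) = -2253536 - 1*(-62260515/3328) = -2253536 + 62260515/3328 = -7437507293/3328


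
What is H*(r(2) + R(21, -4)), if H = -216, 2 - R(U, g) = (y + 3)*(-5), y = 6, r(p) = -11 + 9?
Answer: -9720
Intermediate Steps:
r(p) = -2
R(U, g) = 47 (R(U, g) = 2 - (6 + 3)*(-5) = 2 - 9*(-5) = 2 - 1*(-45) = 2 + 45 = 47)
H*(r(2) + R(21, -4)) = -216*(-2 + 47) = -216*45 = -9720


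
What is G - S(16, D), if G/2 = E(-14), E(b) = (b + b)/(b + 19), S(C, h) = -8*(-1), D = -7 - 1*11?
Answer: -96/5 ≈ -19.200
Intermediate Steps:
D = -18 (D = -7 - 11 = -18)
S(C, h) = 8
E(b) = 2*b/(19 + b) (E(b) = (2*b)/(19 + b) = 2*b/(19 + b))
G = -56/5 (G = 2*(2*(-14)/(19 - 14)) = 2*(2*(-14)/5) = 2*(2*(-14)*(⅕)) = 2*(-28/5) = -56/5 ≈ -11.200)
G - S(16, D) = -56/5 - 1*8 = -56/5 - 8 = -96/5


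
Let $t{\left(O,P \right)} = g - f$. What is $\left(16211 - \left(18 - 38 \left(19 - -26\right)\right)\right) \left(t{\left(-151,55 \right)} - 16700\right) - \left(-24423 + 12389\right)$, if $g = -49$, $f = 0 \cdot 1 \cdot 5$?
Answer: $-299845313$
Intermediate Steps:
$f = 0$ ($f = 0 \cdot 5 = 0$)
$t{\left(O,P \right)} = -49$ ($t{\left(O,P \right)} = -49 - 0 = -49 + 0 = -49$)
$\left(16211 - \left(18 - 38 \left(19 - -26\right)\right)\right) \left(t{\left(-151,55 \right)} - 16700\right) - \left(-24423 + 12389\right) = \left(16211 - \left(18 - 38 \left(19 - -26\right)\right)\right) \left(-49 - 16700\right) - \left(-24423 + 12389\right) = \left(16211 - \left(18 - 38 \left(19 + 26\right)\right)\right) \left(-16749\right) - -12034 = \left(16211 + \left(38 \cdot 45 - 18\right)\right) \left(-16749\right) + 12034 = \left(16211 + \left(1710 - 18\right)\right) \left(-16749\right) + 12034 = \left(16211 + 1692\right) \left(-16749\right) + 12034 = 17903 \left(-16749\right) + 12034 = -299857347 + 12034 = -299845313$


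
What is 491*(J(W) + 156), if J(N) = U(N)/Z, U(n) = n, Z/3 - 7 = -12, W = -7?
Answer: 1152377/15 ≈ 76825.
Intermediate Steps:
Z = -15 (Z = 21 + 3*(-12) = 21 - 36 = -15)
J(N) = -N/15 (J(N) = N/(-15) = N*(-1/15) = -N/15)
491*(J(W) + 156) = 491*(-1/15*(-7) + 156) = 491*(7/15 + 156) = 491*(2347/15) = 1152377/15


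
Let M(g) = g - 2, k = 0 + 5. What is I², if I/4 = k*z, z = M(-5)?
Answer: 19600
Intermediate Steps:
k = 5
M(g) = -2 + g
z = -7 (z = -2 - 5 = -7)
I = -140 (I = 4*(5*(-7)) = 4*(-35) = -140)
I² = (-140)² = 19600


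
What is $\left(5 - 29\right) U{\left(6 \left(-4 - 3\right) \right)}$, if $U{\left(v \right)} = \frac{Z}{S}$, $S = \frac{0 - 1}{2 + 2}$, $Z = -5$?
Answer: $-480$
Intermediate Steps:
$S = - \frac{1}{4} \approx -0.25$
$U{\left(v \right)} = 20$ ($U{\left(v \right)} = - \frac{5}{- \frac{1}{4}} = \left(-5\right) \left(-4\right) = 20$)
$\left(5 - 29\right) U{\left(6 \left(-4 - 3\right) \right)} = \left(5 - 29\right) 20 = \left(-24\right) 20 = -480$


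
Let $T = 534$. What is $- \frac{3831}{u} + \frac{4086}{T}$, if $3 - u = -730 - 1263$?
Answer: $\frac{1018317}{177644} \approx 5.7323$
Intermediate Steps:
$u = 1996$ ($u = 3 - \left(-730 - 1263\right) = 3 - -1993 = 3 + 1993 = 1996$)
$- \frac{3831}{u} + \frac{4086}{T} = - \frac{3831}{1996} + \frac{4086}{534} = \left(-3831\right) \frac{1}{1996} + 4086 \cdot \frac{1}{534} = - \frac{3831}{1996} + \frac{681}{89} = \frac{1018317}{177644}$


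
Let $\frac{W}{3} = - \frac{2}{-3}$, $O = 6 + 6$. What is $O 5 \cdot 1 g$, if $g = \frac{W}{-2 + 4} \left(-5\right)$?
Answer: $-300$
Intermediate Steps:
$O = 12$
$W = 2$ ($W = 3 \left(- \frac{2}{-3}\right) = 3 \left(\left(-2\right) \left(- \frac{1}{3}\right)\right) = 3 \cdot \frac{2}{3} = 2$)
$g = -5$ ($g = \frac{1}{-2 + 4} \cdot 2 \left(-5\right) = \frac{1}{2} \cdot 2 \left(-5\right) = 1 \left(-5\right) = -5$)
$O 5 \cdot 1 g = 12 \cdot 5 \cdot 1 \left(-5\right) = 12 \cdot 5 \left(-5\right) = 60 \left(-5\right) = -300$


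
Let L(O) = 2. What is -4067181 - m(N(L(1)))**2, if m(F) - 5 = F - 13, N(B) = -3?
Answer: -4067302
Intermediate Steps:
m(F) = -8 + F (m(F) = 5 + (F - 13) = 5 + (-13 + F) = -8 + F)
-4067181 - m(N(L(1)))**2 = -4067181 - (-8 - 3)**2 = -4067181 - 1*(-11)**2 = -4067181 - 1*121 = -4067181 - 121 = -4067302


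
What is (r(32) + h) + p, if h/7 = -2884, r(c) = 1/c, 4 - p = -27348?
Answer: 229249/32 ≈ 7164.0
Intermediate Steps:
p = 27352 (p = 4 - 1*(-27348) = 4 + 27348 = 27352)
h = -20188 (h = 7*(-2884) = -20188)
(r(32) + h) + p = (1/32 - 20188) + 27352 = -646015/32 + 27352 = 229249/32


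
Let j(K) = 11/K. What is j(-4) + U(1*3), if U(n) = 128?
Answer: 501/4 ≈ 125.25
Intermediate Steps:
j(-4) + U(1*3) = 11/(-4) + 128 = 11*(-¼) + 128 = -11/4 + 128 = 501/4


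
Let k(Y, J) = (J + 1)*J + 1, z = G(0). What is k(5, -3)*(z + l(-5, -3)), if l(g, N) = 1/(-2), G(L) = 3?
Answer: 35/2 ≈ 17.500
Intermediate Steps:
z = 3
k(Y, J) = 1 + J*(1 + J) (k(Y, J) = (1 + J)*J + 1 = J*(1 + J) + 1 = 1 + J*(1 + J))
l(g, N) = -½
k(5, -3)*(z + l(-5, -3)) = (1 - 3 + (-3)²)*(3 - ½) = (1 - 3 + 9)*(5/2) = 7*(5/2) = 35/2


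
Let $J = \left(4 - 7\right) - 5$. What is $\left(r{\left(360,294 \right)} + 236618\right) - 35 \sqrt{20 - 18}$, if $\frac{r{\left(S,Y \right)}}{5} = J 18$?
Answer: $235898 - 35 \sqrt{2} \approx 2.3585 \cdot 10^{5}$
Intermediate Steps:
$J = -8$ ($J = -3 - 5 = -8$)
$r{\left(S,Y \right)} = -720$ ($r{\left(S,Y \right)} = 5 \left(\left(-8\right) 18\right) = 5 \left(-144\right) = -720$)
$\left(r{\left(360,294 \right)} + 236618\right) - 35 \sqrt{20 - 18} = \left(-720 + 236618\right) - 35 \sqrt{20 - 18} = 235898 - 35 \sqrt{2}$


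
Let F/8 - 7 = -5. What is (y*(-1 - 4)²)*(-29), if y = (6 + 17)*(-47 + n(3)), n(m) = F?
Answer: 516925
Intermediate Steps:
F = 16 (F = 56 + 8*(-5) = 56 - 40 = 16)
n(m) = 16
y = -713 (y = (6 + 17)*(-47 + 16) = 23*(-31) = -713)
(y*(-1 - 4)²)*(-29) = -713*(-1 - 4)²*(-29) = -713*(-5)²*(-29) = -713*25*(-29) = -17825*(-29) = 516925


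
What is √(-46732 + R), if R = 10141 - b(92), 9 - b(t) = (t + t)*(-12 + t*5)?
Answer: 2*√11458 ≈ 214.08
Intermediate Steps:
b(t) = 9 - 2*t*(-12 + 5*t) (b(t) = 9 - (t + t)*(-12 + t*5) = 9 - 2*t*(-12 + 5*t))
R = 92564 (R = 10141 - (9 - 10*92² + 24*92) = 10141 - (9 - 10*8464 + 2208) = 10141 - (9 - 84640 + 2208) = 10141 - 1*(-82423) = 10141 + 82423 = 92564)
√(-46732 + R) = √(-46732 + 92564) = √45832 = 2*√11458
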